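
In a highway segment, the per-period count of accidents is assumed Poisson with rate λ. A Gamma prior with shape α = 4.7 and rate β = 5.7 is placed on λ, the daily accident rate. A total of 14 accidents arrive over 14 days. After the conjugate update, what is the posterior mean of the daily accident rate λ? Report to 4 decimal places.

With a Gamma(shape α, rate β) prior, the Poisson likelihood is conjugate: the posterior is Gamma(α + ΣXᵢ, β + n).
Posterior: Gamma(α+S, β+n) = Gamma(4.7+14, 5.7+14) = Gamma(18.7, 19.7).
Posterior mean = α/β = 18.7/19.7 = 0.9492.

0.9492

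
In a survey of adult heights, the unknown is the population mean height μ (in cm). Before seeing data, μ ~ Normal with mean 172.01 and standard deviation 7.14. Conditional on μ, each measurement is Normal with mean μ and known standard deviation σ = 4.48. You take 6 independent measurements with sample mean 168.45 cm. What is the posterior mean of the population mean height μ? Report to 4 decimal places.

168.6692

For Normal data with known variance σ², a Normal(μ₀, σ₀²) prior on μ is conjugate. Posterior precision = 1/σ₀² + n/σ²; posterior mean is the precision-weighted average of μ₀ and x̄.
n·x̄ = 6·168.45 = 1010.7.
σ₀² = 7.14² = 50.9796, σ² = 4.48² = 20.0704; σ² + n·σ₀² = 20.0704 + 6·50.9796 = 325.948.
Posterior mean = (μ₀/σ₀² + n·x̄/σ²)/(1/σ₀² + n/σ²) = (σ²·μ₀ + σ₀²·n·x̄)/(σ² + n·σ₀²) = (20.0704·172.01 + 50.9796·1010.7)/325.948 = 54977.391224/325.948 = 168.6692.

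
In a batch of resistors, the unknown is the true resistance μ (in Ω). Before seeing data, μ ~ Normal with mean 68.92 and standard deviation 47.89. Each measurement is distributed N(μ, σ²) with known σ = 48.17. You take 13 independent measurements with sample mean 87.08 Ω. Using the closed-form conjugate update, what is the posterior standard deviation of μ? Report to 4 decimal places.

For Normal data with known variance σ², a Normal(μ₀, σ₀²) prior on μ is conjugate. Posterior precision = 1/σ₀² + n/σ²; posterior mean is the precision-weighted average of μ₀ and x̄.
σ₀² = 47.89² = 2293.4521, σ² = 48.17² = 2320.3489; σ² + n·σ₀² = 2320.3489 + 13·2293.4521 = 32135.2262.
Posterior precision = 1/σ₀² + n/σ² = 1/2293.4521 + 13/2320.3489 = (σ² + n·σ₀²)/(σ₀²σ²) = 32135.2262/(2293.4521·2320.3489); posterior variance σₙ² = σ₀²σ²/(σ² + n·σ₀²) = 2293.4521·2320.3489/32135.2262 = 165.600485.
Posterior SD = √σₙ² = √(2293.4521·2320.3489/32135.2262) = 12.8686.

12.8686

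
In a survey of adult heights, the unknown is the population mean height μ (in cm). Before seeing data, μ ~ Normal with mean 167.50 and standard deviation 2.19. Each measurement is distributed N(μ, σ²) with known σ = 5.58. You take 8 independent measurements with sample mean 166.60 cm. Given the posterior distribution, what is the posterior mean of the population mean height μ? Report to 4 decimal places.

For Normal data with known variance σ², a Normal(μ₀, σ₀²) prior on μ is conjugate. Posterior precision = 1/σ₀² + n/σ²; posterior mean is the precision-weighted average of μ₀ and x̄.
n·x̄ = 8·166.60 = 1332.8.
σ₀² = 2.19² = 4.7961, σ² = 5.58² = 31.1364; σ² + n·σ₀² = 31.1364 + 8·4.7961 = 69.5052.
Posterior mean = (μ₀/σ₀² + n·x̄/σ²)/(1/σ₀² + n/σ²) = (σ²·μ₀ + σ₀²·n·x̄)/(σ² + n·σ₀²) = (31.1364·167.50 + 4.7961·1332.8)/69.5052 = 11607.58908/69.5052 = 167.0032.

167.0032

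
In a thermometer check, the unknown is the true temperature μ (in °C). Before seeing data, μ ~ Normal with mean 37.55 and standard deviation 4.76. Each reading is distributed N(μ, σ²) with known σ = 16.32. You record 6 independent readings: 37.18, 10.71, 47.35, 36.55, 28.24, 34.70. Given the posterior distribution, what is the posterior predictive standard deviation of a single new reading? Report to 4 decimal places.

16.7733

For Normal data with known variance σ², a Normal(μ₀, σ₀²) prior on μ is conjugate. Posterior precision = 1/σ₀² + n/σ²; posterior mean is the precision-weighted average of μ₀ and x̄.
σ₀² = 4.76² = 22.6576, σ² = 16.32² = 266.3424; σ² + n·σ₀² = 266.3424 + 6·22.6576 = 402.288.
Posterior precision = 1/σ₀² + n/σ² = 1/22.6576 + 6/266.3424 = (σ² + n·σ₀²)/(σ₀²σ²) = 402.288/(22.6576·266.3424); posterior variance σₙ² = σ₀²σ²/(σ² + n·σ₀²) = 22.6576·266.3424/402.288 = 15.000894.
Predictive variance for one new observation = σₙ² + σ² = 22.6576·266.3424/402.288 + 266.3424 = σ²·(σ₀² + 402.288)/402.288 = 266.3424·424.9456/402.288 = 281.343294; SD = √(266.3424·424.9456/402.288) = 16.7733.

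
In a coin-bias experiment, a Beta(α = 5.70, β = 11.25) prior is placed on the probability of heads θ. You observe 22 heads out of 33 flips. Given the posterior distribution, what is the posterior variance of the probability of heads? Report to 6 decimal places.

0.004848

The Beta prior is conjugate to a Binomial/Bernoulli likelihood; the update adds successes to α and failures to β.
Posterior: Beta(α+k, β+n−k) = Beta(5.70+22, 11.25+11) = Beta(27.70, 22.25).
Var = αβ/((α+β)²(α+β+1)) = 27.70·22.25/(49.95²·50.95) = 0.004848.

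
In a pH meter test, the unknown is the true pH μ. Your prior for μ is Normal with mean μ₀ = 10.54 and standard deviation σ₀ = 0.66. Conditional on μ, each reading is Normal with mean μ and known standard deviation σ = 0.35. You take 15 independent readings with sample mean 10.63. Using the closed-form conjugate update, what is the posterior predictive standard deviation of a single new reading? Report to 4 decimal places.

For Normal data with known variance σ², a Normal(μ₀, σ₀²) prior on μ is conjugate. Posterior precision = 1/σ₀² + n/σ²; posterior mean is the precision-weighted average of μ₀ and x̄.
σ₀² = 0.66² = 0.4356, σ² = 0.35² = 0.1225; σ² + n·σ₀² = 0.1225 + 15·0.4356 = 6.6565.
Posterior precision = 1/σ₀² + n/σ² = 1/0.4356 + 15/0.1225 = (σ² + n·σ₀²)/(σ₀²σ²) = 6.6565/(0.4356·0.1225); posterior variance σₙ² = σ₀²σ²/(σ² + n·σ₀²) = 0.4356·0.1225/6.6565 = 0.008016.
Predictive variance for one new observation = σₙ² + σ² = 0.4356·0.1225/6.6565 + 0.1225 = σ²·(σ₀² + 6.6565)/6.6565 = 0.1225·7.0921/6.6565 = 0.130516; SD = √(0.1225·7.0921/6.6565) = 0.3613.

0.3613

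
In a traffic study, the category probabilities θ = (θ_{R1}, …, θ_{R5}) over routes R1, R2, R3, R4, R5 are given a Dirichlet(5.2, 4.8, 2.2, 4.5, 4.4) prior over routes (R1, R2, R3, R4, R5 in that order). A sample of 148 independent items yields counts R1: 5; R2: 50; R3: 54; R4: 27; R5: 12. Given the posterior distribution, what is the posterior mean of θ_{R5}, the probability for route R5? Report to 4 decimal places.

0.0970

The Dirichlet prior is conjugate to the Multinomial likelihood: each posterior αⱼ = prior αⱼ + observed count nⱼ.
Posterior concentration: (10.2, 54.8, 56.2, 31.5, 16.4), total = 169.1.
E[θ_{R5}|data] = α_{R5}/Σα = 16.4/169.1 = 0.0970.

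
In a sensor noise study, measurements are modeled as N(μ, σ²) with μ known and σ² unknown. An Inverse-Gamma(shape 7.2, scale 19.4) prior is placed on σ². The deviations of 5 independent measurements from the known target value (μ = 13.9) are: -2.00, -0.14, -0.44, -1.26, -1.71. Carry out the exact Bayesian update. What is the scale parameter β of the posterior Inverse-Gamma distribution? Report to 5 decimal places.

With known mean μ and an Inverse-Gamma(α, β) prior on σ², the Normal likelihood is conjugate: posterior is Inv-Gamma(α + n/2, β + Σ(xᵢ−μ)²/2).
Σ(xᵢ−μ)² = (-2.00)² + (-0.14)² + (-0.44)² + (-1.26)² + (-1.71)² = 8.7249.
Posterior: Inv-Gamma(7.2 + 5/2, 19.4 + 8.7249/2) = Inv-Gamma(9.70, 23.76245).
Posterior β = 23.76245.

23.76245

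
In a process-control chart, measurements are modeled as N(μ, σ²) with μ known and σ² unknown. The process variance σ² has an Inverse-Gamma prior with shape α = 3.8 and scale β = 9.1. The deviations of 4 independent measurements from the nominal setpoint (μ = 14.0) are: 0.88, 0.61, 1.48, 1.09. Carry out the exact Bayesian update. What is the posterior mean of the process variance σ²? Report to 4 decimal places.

With known mean μ and an Inverse-Gamma(α, β) prior on σ², the Normal likelihood is conjugate: posterior is Inv-Gamma(α + n/2, β + Σ(xᵢ−μ)²/2).
Σ(xᵢ−μ)² = (0.88)² + (0.61)² + (1.48)² + (1.09)² = 4.5250.
Posterior: Inv-Gamma(3.8 + 4/2, 9.1 + 4.5250/2) = Inv-Gamma(5.80, 11.36250).
E[σ²|data] = β/(α−1) = 11.36250/4.80 = 2.3672.

2.3672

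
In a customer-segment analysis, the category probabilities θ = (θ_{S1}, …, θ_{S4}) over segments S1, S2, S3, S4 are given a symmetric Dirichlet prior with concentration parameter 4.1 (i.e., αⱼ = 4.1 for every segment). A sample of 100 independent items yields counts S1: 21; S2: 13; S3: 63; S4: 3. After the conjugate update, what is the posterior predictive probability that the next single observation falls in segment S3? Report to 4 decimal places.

The Dirichlet prior is conjugate to the Multinomial likelihood: each posterior αⱼ = prior αⱼ + observed count nⱼ.
Posterior concentration: (25.1, 17.1, 67.1, 7.1), total = 116.4.
P(next = S3 | data) = α_{S3}/Σα = 0.5765.

0.5765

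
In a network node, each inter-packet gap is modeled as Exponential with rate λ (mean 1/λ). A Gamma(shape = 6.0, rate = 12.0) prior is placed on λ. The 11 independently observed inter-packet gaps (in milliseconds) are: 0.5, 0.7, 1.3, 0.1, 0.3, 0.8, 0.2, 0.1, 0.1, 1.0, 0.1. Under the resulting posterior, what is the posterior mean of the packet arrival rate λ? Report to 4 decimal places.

0.9884

With a Gamma(shape α, rate β) prior on the exponential rate λ, the posterior after n observations with total T = Σxᵢ is Gamma(α+n, β+T).
Sum of observations T = 5.2 milliseconds; n = 11.
Posterior: Gamma(6.0+11, 12.0+5.2) = Gamma(17.0, 17.2).
Posterior mean of λ = α/β = 17.0/17.2 = 0.9884.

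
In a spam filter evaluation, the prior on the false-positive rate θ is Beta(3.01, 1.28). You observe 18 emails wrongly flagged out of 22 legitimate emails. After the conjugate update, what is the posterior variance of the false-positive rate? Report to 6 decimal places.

The Beta prior is conjugate to a Binomial/Bernoulli likelihood; the update adds successes to α and failures to β.
Posterior: Beta(α+k, β+n−k) = Beta(3.01+18, 1.28+4) = Beta(21.01, 5.28).
Var = αβ/((α+β)²(α+β+1)) = 21.01·5.28/(26.29²·27.29) = 0.005881.

0.005881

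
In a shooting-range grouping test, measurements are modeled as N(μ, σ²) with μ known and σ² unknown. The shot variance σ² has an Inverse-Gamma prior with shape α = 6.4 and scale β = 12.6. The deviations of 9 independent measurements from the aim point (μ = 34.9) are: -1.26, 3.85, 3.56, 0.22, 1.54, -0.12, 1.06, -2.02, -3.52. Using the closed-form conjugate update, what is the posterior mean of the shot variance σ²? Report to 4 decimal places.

3.7532

With known mean μ and an Inverse-Gamma(α, β) prior on σ², the Normal likelihood is conjugate: posterior is Inv-Gamma(α + n/2, β + Σ(xᵢ−μ)²/2).
Σ(xᵢ−μ)² = (-1.26)² + (3.85)² + (3.56)² + (0.22)² + (1.54)² + (-0.12)² + (1.06)² + (-2.02)² + (-3.52)² = 49.1125.
Posterior: Inv-Gamma(6.4 + 9/2, 12.6 + 49.1125/2) = Inv-Gamma(10.90, 37.15625).
E[σ²|data] = β/(α−1) = 37.15625/9.90 = 3.7532.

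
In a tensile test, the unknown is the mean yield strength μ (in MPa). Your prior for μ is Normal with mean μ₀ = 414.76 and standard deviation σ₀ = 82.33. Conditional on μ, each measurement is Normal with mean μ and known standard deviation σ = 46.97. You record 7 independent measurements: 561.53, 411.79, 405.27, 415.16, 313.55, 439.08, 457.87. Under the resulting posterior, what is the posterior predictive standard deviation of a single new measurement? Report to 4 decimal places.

50.0734

For Normal data with known variance σ², a Normal(μ₀, σ₀²) prior on μ is conjugate. Posterior precision = 1/σ₀² + n/σ²; posterior mean is the precision-weighted average of μ₀ and x̄.
σ₀² = 82.33² = 6778.2289, σ² = 46.97² = 2206.1809; σ² + n·σ₀² = 2206.1809 + 7·6778.2289 = 49653.7832.
Posterior precision = 1/σ₀² + n/σ² = 1/6778.2289 + 7/2206.1809 = (σ² + n·σ₀²)/(σ₀²σ²) = 49653.7832/(6778.2289·2206.1809); posterior variance σₙ² = σ₀²σ²/(σ² + n·σ₀²) = 6778.2289·2206.1809/49653.7832 = 301.165353.
Predictive variance for one new observation = σₙ² + σ² = 6778.2289·2206.1809/49653.7832 + 2206.1809 = σ²·(σ₀² + 49653.7832)/49653.7832 = 2206.1809·56432.0121/49653.7832 = 2507.346253; SD = √(2206.1809·56432.0121/49653.7832) = 50.0734.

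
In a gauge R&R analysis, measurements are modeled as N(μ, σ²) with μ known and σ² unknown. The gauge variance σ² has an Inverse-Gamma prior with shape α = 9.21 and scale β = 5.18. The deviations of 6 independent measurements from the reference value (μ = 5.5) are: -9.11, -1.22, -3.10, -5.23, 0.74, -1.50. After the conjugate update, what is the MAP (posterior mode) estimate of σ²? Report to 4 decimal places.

With known mean μ and an Inverse-Gamma(α, β) prior on σ², the Normal likelihood is conjugate: posterior is Inv-Gamma(α + n/2, β + Σ(xᵢ−μ)²/2).
Σ(xᵢ−μ)² = (-9.11)² + (-1.22)² + (-3.10)² + (-5.23)² + (0.74)² + (-1.50)² = 124.2410.
Posterior: Inv-Gamma(9.21 + 6/2, 5.18 + 124.2410/2) = Inv-Gamma(12.21, 67.30050).
Mode = β/(α+1) = 67.30050/13.21 = 5.0947.

5.0947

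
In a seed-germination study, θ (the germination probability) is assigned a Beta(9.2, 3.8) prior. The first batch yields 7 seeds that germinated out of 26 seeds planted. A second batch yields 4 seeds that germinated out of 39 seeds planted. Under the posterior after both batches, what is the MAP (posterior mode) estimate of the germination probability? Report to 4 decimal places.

The Beta prior is conjugate to a Binomial/Bernoulli likelihood; the update adds successes to α and failures to β.
After batch 1: Beta(9.2+7, 3.8+19) = Beta(16.2, 22.8).
After batch 2: Beta(16.2+4, 22.8+35) = Beta(20.2, 57.8).
Mode of Beta(a,b) for a,b>1 is (a−1)/(a+b−2) = 19.2/76.0 = 0.2526.

0.2526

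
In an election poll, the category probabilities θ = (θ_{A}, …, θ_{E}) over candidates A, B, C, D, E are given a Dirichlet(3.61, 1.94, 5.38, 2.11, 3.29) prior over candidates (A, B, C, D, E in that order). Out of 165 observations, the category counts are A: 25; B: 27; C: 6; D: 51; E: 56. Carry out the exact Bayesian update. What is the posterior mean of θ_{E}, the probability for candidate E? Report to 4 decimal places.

0.3270

The Dirichlet prior is conjugate to the Multinomial likelihood: each posterior αⱼ = prior αⱼ + observed count nⱼ.
Posterior concentration: (28.61, 28.94, 11.38, 53.11, 59.29), total = 181.33.
E[θ_{E}|data] = α_{E}/Σα = 59.29/181.33 = 0.3270.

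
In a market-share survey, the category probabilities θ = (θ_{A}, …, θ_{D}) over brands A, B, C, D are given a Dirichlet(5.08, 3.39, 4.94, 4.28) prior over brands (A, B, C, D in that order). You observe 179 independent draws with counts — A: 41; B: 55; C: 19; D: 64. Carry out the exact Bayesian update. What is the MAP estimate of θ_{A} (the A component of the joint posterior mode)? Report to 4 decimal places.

0.2340

The Dirichlet prior is conjugate to the Multinomial likelihood: each posterior αⱼ = prior αⱼ + observed count nⱼ.
Posterior concentration: (46.08, 58.39, 23.94, 68.28), total = 196.69.
Joint mode component: (α_{A}−1)/(Σα−K) = 45.08/192.69 = 0.2340.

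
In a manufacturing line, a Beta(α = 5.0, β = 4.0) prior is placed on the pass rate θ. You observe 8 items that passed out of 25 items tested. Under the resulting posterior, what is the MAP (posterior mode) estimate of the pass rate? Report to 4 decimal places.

0.3750

The Beta prior is conjugate to a Binomial/Bernoulli likelihood; the update adds successes to α and failures to β.
Posterior: Beta(α+k, β+n−k) = Beta(5.0+8, 4.0+17) = Beta(13.0, 21.0).
Mode of Beta(a,b) for a,b>1 is (a−1)/(a+b−2) = 12.0/32.0 = 0.3750.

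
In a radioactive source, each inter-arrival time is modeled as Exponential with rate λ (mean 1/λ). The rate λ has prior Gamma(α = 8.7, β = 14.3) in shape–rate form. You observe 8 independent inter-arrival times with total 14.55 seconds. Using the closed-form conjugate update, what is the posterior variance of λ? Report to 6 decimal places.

With a Gamma(shape α, rate β) prior on the exponential rate λ, the posterior after n observations with total T = Σxᵢ is Gamma(α+n, β+T).
Posterior: Gamma(8.7+8, 14.3+14.55) = Gamma(16.7, 28.85).
Var = α/β² = 0.020064.

0.020064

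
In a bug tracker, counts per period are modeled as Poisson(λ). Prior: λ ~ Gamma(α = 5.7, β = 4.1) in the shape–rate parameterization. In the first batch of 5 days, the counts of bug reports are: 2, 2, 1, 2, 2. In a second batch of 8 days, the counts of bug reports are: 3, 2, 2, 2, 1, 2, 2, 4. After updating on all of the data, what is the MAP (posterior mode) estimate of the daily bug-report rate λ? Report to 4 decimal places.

With a Gamma(shape α, rate β) prior, the Poisson likelihood is conjugate: the posterior is Gamma(α + ΣXᵢ, β + n).
Batch 1: sum of counts S = 9 over n = 5 days.
After batch 1: Gamma(α+S, β+n) = Gamma(5.7+9, 4.1+5) = Gamma(14.7, 9.1).
Batch 2: sum of counts S = 18 over n = 8 days.
After batch 2: Gamma(α+S, β+n) = Gamma(14.7+18, 9.1+8) = Gamma(32.7, 17.1).
Mode of Gamma(α,β) for α≥1 is (α−1)/β = 31.7/17.1 = 1.8538.

1.8538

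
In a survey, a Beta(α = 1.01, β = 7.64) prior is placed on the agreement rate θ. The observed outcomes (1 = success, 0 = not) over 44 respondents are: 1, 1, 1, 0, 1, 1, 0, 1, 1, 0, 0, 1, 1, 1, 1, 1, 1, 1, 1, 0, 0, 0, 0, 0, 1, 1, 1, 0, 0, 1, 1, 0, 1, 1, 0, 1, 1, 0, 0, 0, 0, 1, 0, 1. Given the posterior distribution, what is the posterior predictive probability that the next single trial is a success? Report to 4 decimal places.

0.5130

The Beta prior is conjugate to a Binomial/Bernoulli likelihood; the update adds successes to α and failures to β.
Posterior: Beta(α+k, β+n−k) = Beta(1.01+26, 7.64+18) = Beta(27.01, 25.64).
For a single future Bernoulli trial, P(success | data) = α/(α+β) = 0.5130.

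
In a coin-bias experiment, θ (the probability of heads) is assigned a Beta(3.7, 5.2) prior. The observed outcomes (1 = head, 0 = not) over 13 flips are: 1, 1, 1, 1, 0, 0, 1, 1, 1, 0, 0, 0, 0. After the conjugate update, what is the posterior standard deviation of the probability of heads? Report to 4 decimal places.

0.1045

The Beta prior is conjugate to a Binomial/Bernoulli likelihood; the update adds successes to α and failures to β.
Posterior: Beta(α+k, β+n−k) = Beta(3.7+7, 5.2+6) = Beta(10.7, 11.2).
Var = αβ/((α+β)²(α+β+1)) = 10.7·11.2/(21.9²·22.9) = 0.01091134; SD = √0.01091134 = 0.1045.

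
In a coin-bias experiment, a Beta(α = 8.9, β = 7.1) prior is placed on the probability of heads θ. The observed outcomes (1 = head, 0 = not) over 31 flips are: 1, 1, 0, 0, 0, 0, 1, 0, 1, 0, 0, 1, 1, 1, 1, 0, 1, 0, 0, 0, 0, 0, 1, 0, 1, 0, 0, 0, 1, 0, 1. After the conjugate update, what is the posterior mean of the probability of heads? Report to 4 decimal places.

0.4660

The Beta prior is conjugate to a Binomial/Bernoulli likelihood; the update adds successes to α and failures to β.
Posterior: Beta(α+k, β+n−k) = Beta(8.9+13, 7.1+18) = Beta(21.9, 25.1).
Posterior mean = α/(α+β) = 21.9/47.0 = 0.4660.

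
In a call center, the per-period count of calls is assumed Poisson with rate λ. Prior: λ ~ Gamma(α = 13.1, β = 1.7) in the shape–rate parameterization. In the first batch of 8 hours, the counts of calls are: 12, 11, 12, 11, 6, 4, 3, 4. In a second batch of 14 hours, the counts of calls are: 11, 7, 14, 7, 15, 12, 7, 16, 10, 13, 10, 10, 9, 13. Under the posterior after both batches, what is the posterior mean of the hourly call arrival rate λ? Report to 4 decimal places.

9.7089

With a Gamma(shape α, rate β) prior, the Poisson likelihood is conjugate: the posterior is Gamma(α + ΣXᵢ, β + n).
Batch 1: sum of counts S = 63 over n = 8 hours.
After batch 1: Gamma(α+S, β+n) = Gamma(13.1+63, 1.7+8) = Gamma(76.1, 9.7).
Batch 2: sum of counts S = 154 over n = 14 hours.
After batch 2: Gamma(α+S, β+n) = Gamma(76.1+154, 9.7+14) = Gamma(230.1, 23.7).
Posterior mean = α/β = 230.1/23.7 = 9.7089.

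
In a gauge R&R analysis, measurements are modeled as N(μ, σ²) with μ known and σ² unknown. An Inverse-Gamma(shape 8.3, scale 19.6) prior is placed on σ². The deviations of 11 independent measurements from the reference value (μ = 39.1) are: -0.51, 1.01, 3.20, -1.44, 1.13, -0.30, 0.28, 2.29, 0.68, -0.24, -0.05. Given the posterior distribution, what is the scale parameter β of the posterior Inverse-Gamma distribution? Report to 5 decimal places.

With known mean μ and an Inverse-Gamma(α, β) prior on σ², the Normal likelihood is conjugate: posterior is Inv-Gamma(α + n/2, β + Σ(xᵢ−μ)²/2).
Σ(xᵢ−μ)² = (-0.51)² + (1.01)² + (3.20)² + (-1.44)² + (1.13)² + (-0.30)² + (0.28)² + (2.29)² + (0.68)² + (-0.24)² + (-0.05)² = 20.8057.
Posterior: Inv-Gamma(8.3 + 11/2, 19.6 + 20.8057/2) = Inv-Gamma(13.80, 30.00285).
Posterior β = 30.00285.

30.00285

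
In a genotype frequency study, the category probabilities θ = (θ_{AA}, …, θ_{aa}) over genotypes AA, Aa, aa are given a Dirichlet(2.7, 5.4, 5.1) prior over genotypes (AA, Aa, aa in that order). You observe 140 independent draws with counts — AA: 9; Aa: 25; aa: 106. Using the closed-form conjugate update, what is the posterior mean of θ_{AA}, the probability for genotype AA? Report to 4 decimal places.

0.0764

The Dirichlet prior is conjugate to the Multinomial likelihood: each posterior αⱼ = prior αⱼ + observed count nⱼ.
Posterior concentration: (11.7, 30.4, 111.1), total = 153.2.
E[θ_{AA}|data] = α_{AA}/Σα = 11.7/153.2 = 0.0764.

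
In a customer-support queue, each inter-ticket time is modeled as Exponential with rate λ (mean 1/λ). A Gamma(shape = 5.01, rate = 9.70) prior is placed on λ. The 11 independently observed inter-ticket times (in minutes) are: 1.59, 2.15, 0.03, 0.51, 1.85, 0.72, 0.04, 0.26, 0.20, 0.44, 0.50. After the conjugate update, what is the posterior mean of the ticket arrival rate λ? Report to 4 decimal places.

With a Gamma(shape α, rate β) prior on the exponential rate λ, the posterior after n observations with total T = Σxᵢ is Gamma(α+n, β+T).
Sum of observations T = 8.29 minutes; n = 11.
Posterior: Gamma(5.01+11, 9.70+8.29) = Gamma(16.01, 17.99).
Posterior mean of λ = α/β = 16.01/17.99 = 0.8899.

0.8899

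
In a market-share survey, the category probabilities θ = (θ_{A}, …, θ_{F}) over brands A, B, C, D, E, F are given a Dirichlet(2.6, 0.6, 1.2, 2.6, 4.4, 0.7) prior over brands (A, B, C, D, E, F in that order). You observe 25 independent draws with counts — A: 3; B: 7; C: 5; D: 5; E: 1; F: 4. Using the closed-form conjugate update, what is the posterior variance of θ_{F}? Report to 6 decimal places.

0.002904

The Dirichlet prior is conjugate to the Multinomial likelihood: each posterior αⱼ = prior αⱼ + observed count nⱼ.
Posterior concentration: (5.6, 7.6, 6.2, 7.6, 5.4, 4.7), total = 37.1.
Var[θ_j] = α_j(Σα−α_j)/((Σα)²(Σα+1)) = 4.7·32.4/(37.1²·38.1) = 0.002904.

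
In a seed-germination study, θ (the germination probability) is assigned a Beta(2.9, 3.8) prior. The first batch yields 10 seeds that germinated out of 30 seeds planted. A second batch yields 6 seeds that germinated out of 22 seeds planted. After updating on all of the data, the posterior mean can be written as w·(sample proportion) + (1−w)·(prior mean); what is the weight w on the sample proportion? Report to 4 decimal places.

0.8859

The Beta prior is conjugate to a Binomial/Bernoulli likelihood; the update adds successes to α and failures to β.
Total number of seeds planted: n = 30 + 22 = 52.
Posterior mean = (α₀+k)/(α₀+β₀+n) = [n/(α₀+β₀+n)]·(k/n) + [(α₀+β₀)/(α₀+β₀+n)]·α₀/(α₀+β₀), so only n and the prior enter the weight.
The weight on the data is w = n/(α₀+β₀+n) = 52/(2.9+3.8+52) = 52/58.7 = 0.8859.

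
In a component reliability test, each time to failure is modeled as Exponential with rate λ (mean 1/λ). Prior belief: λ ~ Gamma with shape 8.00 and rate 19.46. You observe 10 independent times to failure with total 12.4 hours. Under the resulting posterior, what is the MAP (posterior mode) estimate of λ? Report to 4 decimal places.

With a Gamma(shape α, rate β) prior on the exponential rate λ, the posterior after n observations with total T = Σxᵢ is Gamma(α+n, β+T).
Posterior: Gamma(8.00+10, 19.46+12.4) = Gamma(18.00, 31.86).
Mode = (α−1)/β = 0.5336.

0.5336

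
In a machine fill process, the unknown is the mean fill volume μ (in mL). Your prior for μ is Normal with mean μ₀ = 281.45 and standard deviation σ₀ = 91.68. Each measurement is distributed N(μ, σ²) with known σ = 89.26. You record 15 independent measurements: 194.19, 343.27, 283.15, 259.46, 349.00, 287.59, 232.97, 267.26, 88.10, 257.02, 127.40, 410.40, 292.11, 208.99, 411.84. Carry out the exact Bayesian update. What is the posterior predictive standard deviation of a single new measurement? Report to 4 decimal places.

92.0159

For Normal data with known variance σ², a Normal(μ₀, σ₀²) prior on μ is conjugate. Posterior precision = 1/σ₀² + n/σ²; posterior mean is the precision-weighted average of μ₀ and x̄.
σ₀² = 91.68² = 8405.2224, σ² = 89.26² = 7967.3476; σ² + n·σ₀² = 7967.3476 + 15·8405.2224 = 134045.6836.
Posterior precision = 1/σ₀² + n/σ² = 1/8405.2224 + 15/7967.3476 = (σ² + n·σ₀²)/(σ₀²σ²) = 134045.6836/(8405.2224·7967.3476); posterior variance σₙ² = σ₀²σ²/(σ² + n·σ₀²) = 8405.2224·7967.3476/134045.6836 = 499.585863.
Predictive variance for one new observation = σₙ² + σ² = 8405.2224·7967.3476/134045.6836 + 7967.3476 = σ²·(σ₀² + 134045.6836)/134045.6836 = 7967.3476·142450.906/134045.6836 = 8466.933463; SD = √(7967.3476·142450.906/134045.6836) = 92.0159.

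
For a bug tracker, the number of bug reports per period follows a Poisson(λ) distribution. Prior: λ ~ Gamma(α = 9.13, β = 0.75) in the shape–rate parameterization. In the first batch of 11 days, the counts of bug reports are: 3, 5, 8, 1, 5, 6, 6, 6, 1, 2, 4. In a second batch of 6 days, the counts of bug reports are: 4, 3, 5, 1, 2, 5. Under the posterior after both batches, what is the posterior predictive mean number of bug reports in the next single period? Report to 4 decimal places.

4.2890

With a Gamma(shape α, rate β) prior, the Poisson likelihood is conjugate: the posterior is Gamma(α + ΣXᵢ, β + n).
Batch 1: sum of counts S = 47 over n = 11 days.
After batch 1: Gamma(α+S, β+n) = Gamma(9.13+47, 0.75+11) = Gamma(56.13, 11.75).
Batch 2: sum of counts S = 20 over n = 6 days.
After batch 2: Gamma(α+S, β+n) = Gamma(56.13+20, 11.75+6) = Gamma(76.13, 17.75).
The predictive distribution for one future period is NegBinom with mean α/β = 4.2890.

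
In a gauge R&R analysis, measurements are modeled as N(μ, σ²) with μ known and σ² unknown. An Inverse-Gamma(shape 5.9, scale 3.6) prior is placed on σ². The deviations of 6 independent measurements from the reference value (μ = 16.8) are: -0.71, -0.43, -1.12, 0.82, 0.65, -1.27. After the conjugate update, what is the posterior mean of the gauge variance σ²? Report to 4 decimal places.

0.7501

With known mean μ and an Inverse-Gamma(α, β) prior on σ², the Normal likelihood is conjugate: posterior is Inv-Gamma(α + n/2, β + Σ(xᵢ−μ)²/2).
Σ(xᵢ−μ)² = (-0.71)² + (-0.43)² + (-1.12)² + (0.82)² + (0.65)² + (-1.27)² = 4.6512.
Posterior: Inv-Gamma(5.9 + 6/2, 3.6 + 4.6512/2) = Inv-Gamma(8.90, 5.92560).
E[σ²|data] = β/(α−1) = 5.92560/7.90 = 0.7501.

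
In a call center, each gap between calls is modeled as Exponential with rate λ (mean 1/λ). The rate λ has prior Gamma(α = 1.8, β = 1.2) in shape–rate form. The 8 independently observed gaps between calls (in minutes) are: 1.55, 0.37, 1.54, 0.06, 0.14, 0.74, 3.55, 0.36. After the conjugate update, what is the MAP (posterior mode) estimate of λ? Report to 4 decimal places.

0.9253

With a Gamma(shape α, rate β) prior on the exponential rate λ, the posterior after n observations with total T = Σxᵢ is Gamma(α+n, β+T).
Sum of observations T = 8.31 minutes; n = 8.
Posterior: Gamma(1.8+8, 1.2+8.31) = Gamma(9.8, 9.51).
Mode = (α−1)/β = 0.9253.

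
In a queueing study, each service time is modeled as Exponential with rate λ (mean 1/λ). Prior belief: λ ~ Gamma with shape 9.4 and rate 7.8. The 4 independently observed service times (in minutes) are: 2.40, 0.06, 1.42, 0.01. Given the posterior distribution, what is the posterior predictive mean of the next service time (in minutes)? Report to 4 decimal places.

0.9427

With a Gamma(shape α, rate β) prior on the exponential rate λ, the posterior after n observations with total T = Σxᵢ is Gamma(α+n, β+T).
Sum of observations T = 3.89 minutes; n = 4.
Posterior: Gamma(9.4+4, 7.8+3.89) = Gamma(13.4, 11.69).
The predictive distribution for the next observation is Lomax; its mean is β/(α−1) = 11.69/12.4 = 0.9427.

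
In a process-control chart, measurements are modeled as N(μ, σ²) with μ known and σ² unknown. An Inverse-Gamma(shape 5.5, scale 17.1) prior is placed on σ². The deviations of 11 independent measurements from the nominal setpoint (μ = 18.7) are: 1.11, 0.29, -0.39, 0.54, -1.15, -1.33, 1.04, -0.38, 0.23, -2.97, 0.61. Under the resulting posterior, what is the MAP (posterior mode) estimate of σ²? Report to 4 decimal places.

With known mean μ and an Inverse-Gamma(α, β) prior on σ², the Normal likelihood is conjugate: posterior is Inv-Gamma(α + n/2, β + Σ(xᵢ−μ)²/2).
Σ(xᵢ−μ)² = (1.11)² + (0.29)² + (-0.39)² + (0.54)² + (-1.15)² + (-1.33)² + (1.04)² + (-0.38)² + (0.23)² + (-2.97)² + (0.61)² = 15.3232.
Posterior: Inv-Gamma(5.5 + 11/2, 17.1 + 15.3232/2) = Inv-Gamma(11.00, 24.76160).
Mode = β/(α+1) = 24.76160/12.00 = 2.0635.

2.0635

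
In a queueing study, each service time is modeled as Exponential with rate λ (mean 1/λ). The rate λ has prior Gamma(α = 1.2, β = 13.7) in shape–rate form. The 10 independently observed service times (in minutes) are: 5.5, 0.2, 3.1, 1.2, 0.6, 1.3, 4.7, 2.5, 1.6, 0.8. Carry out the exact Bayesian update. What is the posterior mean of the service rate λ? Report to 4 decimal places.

0.3182

With a Gamma(shape α, rate β) prior on the exponential rate λ, the posterior after n observations with total T = Σxᵢ is Gamma(α+n, β+T).
Sum of observations T = 21.5 minutes; n = 10.
Posterior: Gamma(1.2+10, 13.7+21.5) = Gamma(11.2, 35.2).
Posterior mean of λ = α/β = 11.2/35.2 = 0.3182.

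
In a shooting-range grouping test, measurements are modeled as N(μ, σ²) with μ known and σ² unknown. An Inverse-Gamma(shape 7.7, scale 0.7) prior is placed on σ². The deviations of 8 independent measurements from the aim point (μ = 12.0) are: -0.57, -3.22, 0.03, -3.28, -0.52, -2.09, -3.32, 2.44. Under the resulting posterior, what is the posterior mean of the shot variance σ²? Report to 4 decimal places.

2.0779

With known mean μ and an Inverse-Gamma(α, β) prior on σ², the Normal likelihood is conjugate: posterior is Inv-Gamma(α + n/2, β + Σ(xᵢ−μ)²/2).
Σ(xᵢ−μ)² = (-0.57)² + (-3.22)² + (0.03)² + (-3.28)² + (-0.52)² + (-2.09)² + (-3.32)² + (2.44)² = 43.0671.
Posterior: Inv-Gamma(7.7 + 8/2, 0.7 + 43.0671/2) = Inv-Gamma(11.70, 22.23355).
E[σ²|data] = β/(α−1) = 22.23355/10.70 = 2.0779.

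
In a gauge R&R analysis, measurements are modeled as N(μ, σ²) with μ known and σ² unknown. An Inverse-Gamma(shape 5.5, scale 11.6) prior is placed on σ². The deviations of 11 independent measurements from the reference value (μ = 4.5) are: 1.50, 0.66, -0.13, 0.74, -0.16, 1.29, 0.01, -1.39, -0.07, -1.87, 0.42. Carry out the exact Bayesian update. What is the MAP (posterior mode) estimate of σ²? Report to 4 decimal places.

With known mean μ and an Inverse-Gamma(α, β) prior on σ², the Normal likelihood is conjugate: posterior is Inv-Gamma(α + n/2, β + Σ(xᵢ−μ)²/2).
Σ(xᵢ−μ)² = (1.50)² + (0.66)² + (-0.13)² + (0.74)² + (-0.16)² + (1.29)² + (0.01)² + (-1.39)² + (-0.07)² + (-1.87)² + (0.42)² = 10.5502.
Posterior: Inv-Gamma(5.5 + 11/2, 11.6 + 10.5502/2) = Inv-Gamma(11.00, 16.87510).
Mode = β/(α+1) = 16.87510/12.00 = 1.4063.

1.4063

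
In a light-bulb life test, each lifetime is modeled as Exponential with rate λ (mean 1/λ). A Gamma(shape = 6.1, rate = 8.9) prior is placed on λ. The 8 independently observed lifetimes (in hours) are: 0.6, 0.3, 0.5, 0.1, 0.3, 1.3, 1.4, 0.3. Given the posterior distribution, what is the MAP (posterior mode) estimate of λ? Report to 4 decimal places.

With a Gamma(shape α, rate β) prior on the exponential rate λ, the posterior after n observations with total T = Σxᵢ is Gamma(α+n, β+T).
Sum of observations T = 4.8 hours; n = 8.
Posterior: Gamma(6.1+8, 8.9+4.8) = Gamma(14.1, 13.7).
Mode = (α−1)/β = 0.9562.

0.9562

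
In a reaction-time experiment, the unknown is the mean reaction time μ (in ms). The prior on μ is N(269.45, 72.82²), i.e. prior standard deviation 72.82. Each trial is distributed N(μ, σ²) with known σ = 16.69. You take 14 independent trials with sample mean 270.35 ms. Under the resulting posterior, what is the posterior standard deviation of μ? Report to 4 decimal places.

For Normal data with known variance σ², a Normal(μ₀, σ₀²) prior on μ is conjugate. Posterior precision = 1/σ₀² + n/σ²; posterior mean is the precision-weighted average of μ₀ and x̄.
σ₀² = 72.82² = 5302.7524, σ² = 16.69² = 278.5561; σ² + n·σ₀² = 278.5561 + 14·5302.7524 = 74517.0897.
Posterior precision = 1/σ₀² + n/σ² = 1/5302.7524 + 14/278.5561 = (σ² + n·σ₀²)/(σ₀²σ²) = 74517.0897/(5302.7524·278.5561); posterior variance σₙ² = σ₀²σ²/(σ² + n·σ₀²) = 5302.7524·278.5561/74517.0897 = 19.822487.
Posterior SD = √σₙ² = √(5302.7524·278.5561/74517.0897) = 4.4522.

4.4522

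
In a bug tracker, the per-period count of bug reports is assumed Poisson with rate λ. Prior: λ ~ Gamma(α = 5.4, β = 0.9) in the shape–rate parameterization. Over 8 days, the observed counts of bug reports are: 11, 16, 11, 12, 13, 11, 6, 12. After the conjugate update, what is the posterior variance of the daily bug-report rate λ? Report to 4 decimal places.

With a Gamma(shape α, rate β) prior, the Poisson likelihood is conjugate: the posterior is Gamma(α + ΣXᵢ, β + n).
Sum of counts S = 92 over n = 8 days.
Posterior: Gamma(α+S, β+n) = Gamma(5.4+92, 0.9+8) = Gamma(97.4, 8.9).
Var = α/β² = 97.4/8.9² = 1.2296.

1.2296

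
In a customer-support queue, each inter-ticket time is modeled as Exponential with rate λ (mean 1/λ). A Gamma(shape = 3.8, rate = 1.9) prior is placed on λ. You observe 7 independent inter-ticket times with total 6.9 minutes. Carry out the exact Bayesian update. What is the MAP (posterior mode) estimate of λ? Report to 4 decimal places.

With a Gamma(shape α, rate β) prior on the exponential rate λ, the posterior after n observations with total T = Σxᵢ is Gamma(α+n, β+T).
Posterior: Gamma(3.8+7, 1.9+6.9) = Gamma(10.8, 8.8).
Mode = (α−1)/β = 1.1136.

1.1136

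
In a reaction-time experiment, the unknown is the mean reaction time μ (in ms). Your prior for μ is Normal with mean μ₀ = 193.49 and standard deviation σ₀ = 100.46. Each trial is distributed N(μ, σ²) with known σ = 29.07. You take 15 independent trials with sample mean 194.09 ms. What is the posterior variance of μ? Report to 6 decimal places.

For Normal data with known variance σ², a Normal(μ₀, σ₀²) prior on μ is conjugate. Posterior precision = 1/σ₀² + n/σ²; posterior mean is the precision-weighted average of μ₀ and x̄.
σ₀² = 100.46² = 10092.2116, σ² = 29.07² = 845.0649; σ² + n·σ₀² = 845.0649 + 15·10092.2116 = 152228.2389.
Posterior precision = 1/σ₀² + n/σ² = 1/10092.2116 + 15/845.0649 = (σ² + n·σ₀²)/(σ₀²σ²) = 152228.2389/(10092.2116·845.0649); posterior variance σₙ² = σ₀²σ²/(σ² + n·σ₀²) = 10092.2116·845.0649/152228.2389 = 56.024913.

56.024913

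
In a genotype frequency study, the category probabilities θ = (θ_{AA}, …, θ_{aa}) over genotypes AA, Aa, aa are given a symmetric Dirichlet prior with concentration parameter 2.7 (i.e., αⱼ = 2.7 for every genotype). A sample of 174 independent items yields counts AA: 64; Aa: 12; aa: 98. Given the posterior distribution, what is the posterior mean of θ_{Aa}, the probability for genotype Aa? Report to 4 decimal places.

The Dirichlet prior is conjugate to the Multinomial likelihood: each posterior αⱼ = prior αⱼ + observed count nⱼ.
Posterior concentration: (66.7, 14.7, 100.7), total = 182.1.
E[θ_{Aa}|data] = α_{Aa}/Σα = 14.7/182.1 = 0.0807.

0.0807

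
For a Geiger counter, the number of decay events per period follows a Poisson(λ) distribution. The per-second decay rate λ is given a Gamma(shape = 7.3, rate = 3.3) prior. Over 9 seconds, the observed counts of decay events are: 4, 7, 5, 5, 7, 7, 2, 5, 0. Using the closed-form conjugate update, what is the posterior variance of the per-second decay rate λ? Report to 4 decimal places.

0.3259

With a Gamma(shape α, rate β) prior, the Poisson likelihood is conjugate: the posterior is Gamma(α + ΣXᵢ, β + n).
Sum of counts S = 42 over n = 9 seconds.
Posterior: Gamma(α+S, β+n) = Gamma(7.3+42, 3.3+9) = Gamma(49.3, 12.3).
Var = α/β² = 49.3/12.3² = 0.3259.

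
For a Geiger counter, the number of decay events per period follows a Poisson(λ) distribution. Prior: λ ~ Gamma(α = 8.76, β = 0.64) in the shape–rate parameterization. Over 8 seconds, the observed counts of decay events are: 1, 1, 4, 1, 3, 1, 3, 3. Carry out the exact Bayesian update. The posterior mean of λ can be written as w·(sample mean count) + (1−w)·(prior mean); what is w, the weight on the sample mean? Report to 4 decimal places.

With a Gamma(shape α, rate β) prior, the Poisson likelihood is conjugate: the posterior is Gamma(α + ΣXᵢ, β + n).
Posterior mean = (α₀+S)/(β₀+n) = [n/(β₀+n)]·(S/n) + [β₀/(β₀+n)]·(α₀/β₀), so only n and β₀ enter the weight.
Weight on data w = n/(β₀+n) = 8/(0.64+8) = 8/8.64 = 0.9259.

0.9259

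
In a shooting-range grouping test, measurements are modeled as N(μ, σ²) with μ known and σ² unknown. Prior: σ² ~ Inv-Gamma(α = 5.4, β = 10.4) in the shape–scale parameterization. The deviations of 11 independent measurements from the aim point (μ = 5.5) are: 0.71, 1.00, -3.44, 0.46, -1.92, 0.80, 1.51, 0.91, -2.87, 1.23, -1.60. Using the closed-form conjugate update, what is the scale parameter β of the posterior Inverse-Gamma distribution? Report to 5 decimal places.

27.04685

With known mean μ and an Inverse-Gamma(α, β) prior on σ², the Normal likelihood is conjugate: posterior is Inv-Gamma(α + n/2, β + Σ(xᵢ−μ)²/2).
Σ(xᵢ−μ)² = (0.71)² + (1.00)² + (-3.44)² + (0.46)² + (-1.92)² + (0.80)² + (1.51)² + (0.91)² + (-2.87)² + (1.23)² + (-1.60)² = 33.2937.
Posterior: Inv-Gamma(5.4 + 11/2, 10.4 + 33.2937/2) = Inv-Gamma(10.90, 27.04685).
Posterior β = 27.04685.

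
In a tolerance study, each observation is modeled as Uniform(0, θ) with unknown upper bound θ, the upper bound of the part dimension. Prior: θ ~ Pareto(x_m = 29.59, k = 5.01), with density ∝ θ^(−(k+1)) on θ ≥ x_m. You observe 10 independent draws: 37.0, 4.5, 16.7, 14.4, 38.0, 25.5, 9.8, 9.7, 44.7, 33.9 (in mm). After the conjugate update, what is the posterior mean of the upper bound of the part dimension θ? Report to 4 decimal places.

47.8906

A Pareto(scale x_m, shape k) prior on the upper bound θ of Uniform(0, θ) is conjugate: posterior is Pareto(max(x_m, max xᵢ), k + n).
Sample maximum = 44.7; prior scale x_m = 29.59 → posterior scale = max = 44.70.
Posterior shape = 5.01 + 10 = 15.01.
E[θ|data] = k·x_m/(k−1) = 15.01·44.70/14.01 = 47.8906.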